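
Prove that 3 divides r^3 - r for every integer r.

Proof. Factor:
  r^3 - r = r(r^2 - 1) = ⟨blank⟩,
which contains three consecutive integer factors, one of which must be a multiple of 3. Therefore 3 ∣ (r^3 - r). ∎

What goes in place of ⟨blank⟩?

(r - 1)r(r + 1)

r(r^2 - 1) = r(r - 1)(r + 1) = (r - 1)r(r + 1).
These three factors are consecutive integers, so their product is divisible by 3.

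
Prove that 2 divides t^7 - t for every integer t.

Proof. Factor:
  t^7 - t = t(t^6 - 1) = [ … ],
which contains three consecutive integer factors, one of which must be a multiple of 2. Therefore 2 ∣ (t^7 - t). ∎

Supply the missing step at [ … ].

(t - 1)t(t + 1)(t^4 + t^2 + 1)

t^6 - 1 = (t^2 - 1)(t^4 + t^2 + 1), and t^2 - 1 = (t-1)(t+1).
So t(t^6 - 1) = (t - 1)t(t + 1)(t^4 + t^2 + 1).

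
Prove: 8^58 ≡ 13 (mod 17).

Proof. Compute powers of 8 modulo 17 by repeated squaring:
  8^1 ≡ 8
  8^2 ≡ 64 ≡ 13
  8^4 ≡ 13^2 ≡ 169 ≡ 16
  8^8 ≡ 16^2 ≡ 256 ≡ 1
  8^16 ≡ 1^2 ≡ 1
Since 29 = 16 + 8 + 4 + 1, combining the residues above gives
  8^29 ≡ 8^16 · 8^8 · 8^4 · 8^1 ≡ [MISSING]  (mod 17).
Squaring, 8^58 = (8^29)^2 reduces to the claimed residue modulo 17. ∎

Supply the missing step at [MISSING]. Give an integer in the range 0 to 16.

9

Multiply the listed residues: 1 · 1 · 16 · 8 = 1 → 16 → 128.
Reducing modulo 17: 128 = 7·17 + 9, so 8^29 ≡ 9.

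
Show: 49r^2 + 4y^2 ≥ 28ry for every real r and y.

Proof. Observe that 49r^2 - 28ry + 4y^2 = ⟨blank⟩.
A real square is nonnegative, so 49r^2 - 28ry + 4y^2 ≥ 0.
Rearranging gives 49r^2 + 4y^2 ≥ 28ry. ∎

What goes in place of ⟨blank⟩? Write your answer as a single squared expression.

(7r - 2y)^2

49r^2 - 28ry + 4y^2 is a perfect-square trinomial: the outer terms are (7r)^2 and (2y)^2, and the cross term is -2·7r·2y.
So 49r^2 - 28ry + 4y^2 = (7r - 2y)^2 ≥ 0.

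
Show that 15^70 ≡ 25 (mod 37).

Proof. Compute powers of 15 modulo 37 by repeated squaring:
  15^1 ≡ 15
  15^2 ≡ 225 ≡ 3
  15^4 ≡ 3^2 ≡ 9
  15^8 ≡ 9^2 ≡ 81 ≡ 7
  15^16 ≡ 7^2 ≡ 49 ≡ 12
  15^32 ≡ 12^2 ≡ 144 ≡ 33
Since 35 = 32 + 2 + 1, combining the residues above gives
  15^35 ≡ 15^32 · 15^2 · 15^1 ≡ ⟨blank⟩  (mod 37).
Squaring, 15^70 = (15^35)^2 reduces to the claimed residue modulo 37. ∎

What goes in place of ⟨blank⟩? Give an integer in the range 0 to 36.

15^32 · 15^2 · 15^1 ≡ 33 · 3 · 15 = 1485.
1485 mod 37 = 5, so 15^35 ≡ 5 (mod 37).

5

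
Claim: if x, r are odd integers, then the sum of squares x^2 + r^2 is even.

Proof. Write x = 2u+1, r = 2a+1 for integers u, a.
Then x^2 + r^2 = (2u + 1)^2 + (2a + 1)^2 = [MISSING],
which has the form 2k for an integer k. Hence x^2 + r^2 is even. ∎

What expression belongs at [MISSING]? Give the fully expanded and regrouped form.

2(2a^2 + 2a + 2u^2 + 2u + 1)

Expanding: (2u + 1)^2 + (2a + 1)^2 = 4a^2 + 4a + 4u^2 + 4u + 2.
Every term is even; pulling out the factor of 2 gives 2(2a^2 + 2a + 2u^2 + 2u + 1).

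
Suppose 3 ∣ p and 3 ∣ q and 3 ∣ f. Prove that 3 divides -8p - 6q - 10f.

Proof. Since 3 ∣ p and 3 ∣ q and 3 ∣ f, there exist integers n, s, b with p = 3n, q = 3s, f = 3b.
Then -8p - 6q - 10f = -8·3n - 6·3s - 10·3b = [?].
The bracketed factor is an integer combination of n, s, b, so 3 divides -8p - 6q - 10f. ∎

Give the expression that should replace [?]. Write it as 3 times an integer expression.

Pull the common 3 out of every term: -8·3n - 6·3s - 10·3b = 3(-10b - 8n - 6s).
-10b - 8n - 6s is an integer, which exhibits the divisibility.

3(-10b - 8n - 6s)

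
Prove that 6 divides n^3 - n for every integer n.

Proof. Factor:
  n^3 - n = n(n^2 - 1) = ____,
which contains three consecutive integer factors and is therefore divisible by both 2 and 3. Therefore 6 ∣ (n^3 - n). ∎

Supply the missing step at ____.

(n - 1)n(n + 1)

n(n^2 - 1) = n(n - 1)(n + 1) = (n - 1)n(n + 1).
These three factors are consecutive integers, so their product is divisible by 6.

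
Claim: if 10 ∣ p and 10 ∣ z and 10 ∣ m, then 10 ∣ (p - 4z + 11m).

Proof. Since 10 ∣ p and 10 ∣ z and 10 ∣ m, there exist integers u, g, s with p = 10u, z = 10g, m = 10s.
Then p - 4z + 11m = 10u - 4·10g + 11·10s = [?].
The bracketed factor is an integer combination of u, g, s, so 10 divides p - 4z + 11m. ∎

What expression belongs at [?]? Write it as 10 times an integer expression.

10(-4g + 11s + u)

Pull the common 10 out of every term: 10u - 4·10g + 11·10s = 10(-4g + 11s + u).
-4g + 11s + u is an integer, which exhibits the divisibility.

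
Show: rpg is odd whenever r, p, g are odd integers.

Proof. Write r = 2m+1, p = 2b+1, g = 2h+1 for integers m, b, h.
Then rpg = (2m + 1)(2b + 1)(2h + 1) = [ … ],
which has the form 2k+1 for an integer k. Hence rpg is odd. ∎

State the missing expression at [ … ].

2(4bhm + 2bh + 2bm + b + 2hm + h + m) + 1

(2m + 1)(2b + 1)(2h + 1) = 8bhm + 4bh + 4bm + 2b + 4hm + 2h + 2m + 1
= 2(4bhm + 2bh + 2bm + b + 2hm + h + m) + 1.
Since 4bhm + 2bh + 2bm + b + 2hm + h + m is an integer, the product is of the form 2k+1 for an integer k.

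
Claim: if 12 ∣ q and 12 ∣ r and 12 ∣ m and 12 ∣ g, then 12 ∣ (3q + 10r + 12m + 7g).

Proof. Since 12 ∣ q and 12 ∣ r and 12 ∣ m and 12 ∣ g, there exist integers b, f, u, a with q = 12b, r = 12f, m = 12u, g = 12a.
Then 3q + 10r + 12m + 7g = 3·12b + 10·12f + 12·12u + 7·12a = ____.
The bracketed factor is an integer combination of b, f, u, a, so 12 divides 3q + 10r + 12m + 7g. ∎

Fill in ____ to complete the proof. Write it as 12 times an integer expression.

Pull the common 12 out of every term: 3·12b + 10·12f + 12·12u + 7·12a = 12(7a + 3b + 10f + 12u).
7a + 3b + 10f + 12u is an integer, which exhibits the divisibility.

12(7a + 3b + 10f + 12u)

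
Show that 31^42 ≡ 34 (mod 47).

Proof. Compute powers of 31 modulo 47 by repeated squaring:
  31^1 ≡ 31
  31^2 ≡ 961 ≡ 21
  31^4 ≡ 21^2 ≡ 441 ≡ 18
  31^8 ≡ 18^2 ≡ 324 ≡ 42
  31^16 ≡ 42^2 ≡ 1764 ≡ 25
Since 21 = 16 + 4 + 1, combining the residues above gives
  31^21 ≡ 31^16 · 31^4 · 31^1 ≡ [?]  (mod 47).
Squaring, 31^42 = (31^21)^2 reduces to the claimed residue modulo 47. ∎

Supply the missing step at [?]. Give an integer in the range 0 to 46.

38

31^16 · 31^4 · 31^1 ≡ 25 · 18 · 31 = 13950.
13950 mod 47 = 38, so 31^21 ≡ 38 (mod 47).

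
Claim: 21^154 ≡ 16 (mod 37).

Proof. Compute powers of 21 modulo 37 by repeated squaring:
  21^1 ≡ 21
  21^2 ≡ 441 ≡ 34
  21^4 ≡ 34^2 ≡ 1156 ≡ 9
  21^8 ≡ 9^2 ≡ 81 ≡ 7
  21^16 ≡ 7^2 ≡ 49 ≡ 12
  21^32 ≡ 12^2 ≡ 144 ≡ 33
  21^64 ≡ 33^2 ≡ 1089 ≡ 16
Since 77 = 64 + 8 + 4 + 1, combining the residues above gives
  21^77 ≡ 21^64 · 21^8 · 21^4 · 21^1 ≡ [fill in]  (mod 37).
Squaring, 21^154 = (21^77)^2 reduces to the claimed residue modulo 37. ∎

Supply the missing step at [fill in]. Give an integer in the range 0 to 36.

4

21^64 · 21^8 · 21^4 · 21^1 ≡ 16 · 7 · 9 · 21 = 21168.
21168 mod 37 = 4, so 21^77 ≡ 4 (mod 37).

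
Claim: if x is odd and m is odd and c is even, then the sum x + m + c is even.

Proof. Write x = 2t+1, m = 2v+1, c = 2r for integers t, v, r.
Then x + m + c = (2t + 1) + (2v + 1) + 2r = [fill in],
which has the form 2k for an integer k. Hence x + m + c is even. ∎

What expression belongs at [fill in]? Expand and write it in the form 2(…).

2(r + t + v + 1)

Expanding: (2t + 1) + (2v + 1) + 2r = 2r + 2t + 2v + 2.
Every term is even; pulling out the factor of 2 gives 2(r + t + v + 1).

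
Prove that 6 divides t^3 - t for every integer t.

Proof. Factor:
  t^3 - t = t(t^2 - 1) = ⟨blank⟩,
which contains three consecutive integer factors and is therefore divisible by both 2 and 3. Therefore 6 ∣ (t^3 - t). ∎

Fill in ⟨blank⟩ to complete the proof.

t(t^2 - 1) = t(t - 1)(t + 1) = (t - 1)t(t + 1).
These three factors are consecutive integers, so their product is divisible by 6.

(t - 1)t(t + 1)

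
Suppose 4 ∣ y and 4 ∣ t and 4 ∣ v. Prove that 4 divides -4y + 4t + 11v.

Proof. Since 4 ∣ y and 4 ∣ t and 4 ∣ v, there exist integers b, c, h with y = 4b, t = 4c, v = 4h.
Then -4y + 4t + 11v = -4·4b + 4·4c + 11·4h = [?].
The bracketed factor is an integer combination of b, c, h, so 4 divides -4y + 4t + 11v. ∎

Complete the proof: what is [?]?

Pull the common 4 out of every term: -4·4b + 4·4c + 11·4h = 4(-4b + 4c + 11h).
-4b + 4c + 11h is an integer, which exhibits the divisibility.

4(-4b + 4c + 11h)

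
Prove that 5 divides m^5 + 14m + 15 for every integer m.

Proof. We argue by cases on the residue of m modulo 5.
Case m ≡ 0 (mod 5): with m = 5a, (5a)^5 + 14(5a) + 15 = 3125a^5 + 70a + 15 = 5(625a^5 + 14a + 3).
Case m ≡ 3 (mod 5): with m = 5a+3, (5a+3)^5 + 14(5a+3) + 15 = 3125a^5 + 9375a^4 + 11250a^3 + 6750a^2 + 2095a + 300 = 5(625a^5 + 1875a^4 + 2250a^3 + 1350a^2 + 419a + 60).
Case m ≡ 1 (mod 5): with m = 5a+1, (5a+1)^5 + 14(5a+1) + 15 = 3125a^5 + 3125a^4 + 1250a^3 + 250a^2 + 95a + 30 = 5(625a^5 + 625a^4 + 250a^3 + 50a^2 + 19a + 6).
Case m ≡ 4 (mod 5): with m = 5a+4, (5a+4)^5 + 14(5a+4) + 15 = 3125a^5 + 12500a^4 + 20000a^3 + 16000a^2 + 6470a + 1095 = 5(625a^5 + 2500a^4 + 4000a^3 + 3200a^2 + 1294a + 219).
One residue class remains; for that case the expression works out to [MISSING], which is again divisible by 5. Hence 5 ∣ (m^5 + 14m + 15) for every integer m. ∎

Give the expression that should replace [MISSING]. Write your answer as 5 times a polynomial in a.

5(625a^5 + 1250a^4 + 1000a^3 + 400a^2 + 94a + 15)

Only m ≡ 2 (mod 5) is unaccounted for. Put m = 5a+2:
(5a+2)^5 + 14(5a+2) + 15 expands to 3125a^5 + 6250a^4 + 5000a^3 + 2000a^2 + 470a + 75,
and factoring out 5 leaves 5(625a^5 + 1250a^4 + 1000a^3 + 400a^2 + 94a + 15).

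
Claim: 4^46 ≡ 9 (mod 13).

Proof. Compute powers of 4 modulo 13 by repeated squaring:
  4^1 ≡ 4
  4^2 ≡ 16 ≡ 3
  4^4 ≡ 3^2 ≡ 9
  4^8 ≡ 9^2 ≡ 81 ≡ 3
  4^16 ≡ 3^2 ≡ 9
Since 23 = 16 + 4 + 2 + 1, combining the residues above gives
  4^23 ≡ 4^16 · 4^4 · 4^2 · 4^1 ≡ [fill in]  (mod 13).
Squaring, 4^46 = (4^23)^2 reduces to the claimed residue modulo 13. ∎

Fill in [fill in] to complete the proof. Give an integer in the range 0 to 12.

4^16 · 4^4 · 4^2 · 4^1 ≡ 9 · 9 · 3 · 4 = 972.
972 mod 13 = 10, so 4^23 ≡ 10 (mod 13).

10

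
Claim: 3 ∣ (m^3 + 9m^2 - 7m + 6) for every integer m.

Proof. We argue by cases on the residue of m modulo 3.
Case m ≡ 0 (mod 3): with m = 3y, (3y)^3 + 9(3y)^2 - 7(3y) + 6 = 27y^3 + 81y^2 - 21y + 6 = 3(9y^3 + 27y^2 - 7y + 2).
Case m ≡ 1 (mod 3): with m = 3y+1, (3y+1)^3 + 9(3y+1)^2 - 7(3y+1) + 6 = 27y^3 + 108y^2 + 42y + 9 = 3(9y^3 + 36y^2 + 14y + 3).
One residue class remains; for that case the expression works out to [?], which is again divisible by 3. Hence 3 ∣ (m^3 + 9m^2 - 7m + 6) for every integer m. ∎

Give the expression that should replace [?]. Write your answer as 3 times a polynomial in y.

3(9y^3 + 45y^2 + 41y + 12)

The residues treated are {0, 1}, so the missing case is m ≡ 2 (mod 3); write m = 3y+2.
Then (3y+2)^3 + 9(3y+2)^2 - 7(3y+2) + 6 = 27y^3 + 135y^2 + 123y + 36 = 3(9y^3 + 45y^2 + 41y + 12).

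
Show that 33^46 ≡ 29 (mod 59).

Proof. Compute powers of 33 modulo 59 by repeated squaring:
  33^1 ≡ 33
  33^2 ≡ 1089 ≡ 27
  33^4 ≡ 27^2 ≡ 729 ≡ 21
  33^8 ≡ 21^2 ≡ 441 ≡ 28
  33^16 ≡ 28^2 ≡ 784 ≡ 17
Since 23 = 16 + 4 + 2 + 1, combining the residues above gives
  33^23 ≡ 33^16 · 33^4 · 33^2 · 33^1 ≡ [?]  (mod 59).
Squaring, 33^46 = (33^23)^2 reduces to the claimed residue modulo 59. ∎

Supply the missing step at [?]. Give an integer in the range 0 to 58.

33^16 · 33^4 · 33^2 · 33^1 ≡ 17 · 21 · 27 · 33 = 318087.
318087 mod 59 = 18, so 33^23 ≡ 18 (mod 59).

18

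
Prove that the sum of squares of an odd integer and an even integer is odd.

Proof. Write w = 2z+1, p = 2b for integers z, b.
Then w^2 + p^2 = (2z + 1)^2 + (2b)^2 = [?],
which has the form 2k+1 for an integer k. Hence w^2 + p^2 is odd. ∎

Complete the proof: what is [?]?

(2z + 1)^2 + (2b)^2 = 4b^2 + 4z^2 + 4z + 1
= 2(2b^2 + 2z^2 + 2z) + 1.
Since 2b^2 + 2z^2 + 2z is an integer, the sum of squares is of the form 2k+1 for an integer k.

2(2b^2 + 2z^2 + 2z) + 1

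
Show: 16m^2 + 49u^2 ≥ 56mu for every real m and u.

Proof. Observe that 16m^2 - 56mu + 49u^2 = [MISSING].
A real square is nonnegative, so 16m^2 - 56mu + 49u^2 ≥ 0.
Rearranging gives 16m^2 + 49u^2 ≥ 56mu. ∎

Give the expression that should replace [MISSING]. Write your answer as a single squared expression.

(4m - 7u)^2

The leading and trailing coefficients are 4^2 and 7^2, and 56 = 2·4·7, so the trinomial is (4m - 7u)^2.
Hence 16m^2 - 56mu + 49u^2 ≥ 0.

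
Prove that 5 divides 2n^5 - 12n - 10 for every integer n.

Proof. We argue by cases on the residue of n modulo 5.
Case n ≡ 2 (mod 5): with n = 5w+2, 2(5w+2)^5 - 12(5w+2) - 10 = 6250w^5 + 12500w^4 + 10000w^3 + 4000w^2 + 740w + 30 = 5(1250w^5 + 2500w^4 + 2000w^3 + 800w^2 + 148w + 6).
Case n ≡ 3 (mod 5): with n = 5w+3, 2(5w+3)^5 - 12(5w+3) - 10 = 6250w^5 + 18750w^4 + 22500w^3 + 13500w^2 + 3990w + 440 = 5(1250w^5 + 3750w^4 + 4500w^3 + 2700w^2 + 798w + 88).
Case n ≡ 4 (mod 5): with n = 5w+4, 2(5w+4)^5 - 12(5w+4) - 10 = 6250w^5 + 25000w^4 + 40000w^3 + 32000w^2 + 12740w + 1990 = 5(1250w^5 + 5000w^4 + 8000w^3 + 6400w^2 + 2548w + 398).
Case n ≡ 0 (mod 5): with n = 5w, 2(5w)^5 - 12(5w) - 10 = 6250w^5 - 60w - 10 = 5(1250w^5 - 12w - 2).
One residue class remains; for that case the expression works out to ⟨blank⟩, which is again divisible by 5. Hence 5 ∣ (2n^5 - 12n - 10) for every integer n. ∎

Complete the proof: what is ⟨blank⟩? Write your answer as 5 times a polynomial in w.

The residues treated are {2, 3, 4, 0}, so the missing case is n ≡ 1 (mod 5); write n = 5w+1.
Then 2(5w+1)^5 - 12(5w+1) - 10 = 6250w^5 + 6250w^4 + 2500w^3 + 500w^2 - 10w - 20 = 5(1250w^5 + 1250w^4 + 500w^3 + 100w^2 - 2w - 4).

5(1250w^5 + 1250w^4 + 500w^3 + 100w^2 - 2w - 4)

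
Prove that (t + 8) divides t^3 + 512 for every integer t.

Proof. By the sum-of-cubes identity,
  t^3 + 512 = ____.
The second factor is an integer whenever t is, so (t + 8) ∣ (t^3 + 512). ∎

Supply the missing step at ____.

a^3 + b^3 = (a + b)(a^2 - ab + b^2). With a = t, b = 8:
t^3 + 512 = (t + 8)(t^2 - 8t + 64).

(t + 8)(t^2 - 8t + 64)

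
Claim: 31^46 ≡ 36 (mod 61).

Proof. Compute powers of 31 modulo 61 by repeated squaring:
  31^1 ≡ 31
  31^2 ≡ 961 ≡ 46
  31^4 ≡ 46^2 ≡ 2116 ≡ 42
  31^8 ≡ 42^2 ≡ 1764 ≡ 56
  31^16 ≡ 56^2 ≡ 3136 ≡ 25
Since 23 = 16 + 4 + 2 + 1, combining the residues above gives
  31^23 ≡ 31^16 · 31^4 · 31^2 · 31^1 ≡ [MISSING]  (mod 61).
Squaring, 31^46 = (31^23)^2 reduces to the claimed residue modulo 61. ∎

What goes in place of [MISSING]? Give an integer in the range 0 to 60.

31^16 · 31^4 · 31^2 · 31^1 ≡ 25 · 42 · 46 · 31 = 1497300.
1497300 mod 61 = 55, so 31^23 ≡ 55 (mod 61).

55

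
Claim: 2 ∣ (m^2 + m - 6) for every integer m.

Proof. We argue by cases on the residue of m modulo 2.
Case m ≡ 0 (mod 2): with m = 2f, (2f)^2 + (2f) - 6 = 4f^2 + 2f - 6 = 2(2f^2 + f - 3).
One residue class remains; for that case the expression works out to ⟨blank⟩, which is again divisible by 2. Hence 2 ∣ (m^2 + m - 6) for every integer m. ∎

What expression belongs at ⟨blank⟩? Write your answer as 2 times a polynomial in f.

Only m ≡ 1 (mod 2) is unaccounted for. Put m = 2f+1:
(2f+1)^2 + (2f+1) - 6 expands to 4f^2 + 6f - 4,
and factoring out 2 leaves 2(2f^2 + 3f - 2).

2(2f^2 + 3f - 2)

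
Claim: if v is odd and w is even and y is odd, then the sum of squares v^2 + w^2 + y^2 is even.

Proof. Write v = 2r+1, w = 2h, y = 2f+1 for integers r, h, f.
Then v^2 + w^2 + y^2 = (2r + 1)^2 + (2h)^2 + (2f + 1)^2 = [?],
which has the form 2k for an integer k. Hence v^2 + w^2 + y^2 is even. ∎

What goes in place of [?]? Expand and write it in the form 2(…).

2(2f^2 + 2f + 2h^2 + 2r^2 + 2r + 1)

(2r + 1)^2 + (2h)^2 + (2f + 1)^2 = 4f^2 + 4f + 4h^2 + 4r^2 + 4r + 2
= 2(2f^2 + 2f + 2h^2 + 2r^2 + 2r + 1).
Since 2f^2 + 2f + 2h^2 + 2r^2 + 2r + 1 is an integer, the sum of squares is of the form 2k for an integer k.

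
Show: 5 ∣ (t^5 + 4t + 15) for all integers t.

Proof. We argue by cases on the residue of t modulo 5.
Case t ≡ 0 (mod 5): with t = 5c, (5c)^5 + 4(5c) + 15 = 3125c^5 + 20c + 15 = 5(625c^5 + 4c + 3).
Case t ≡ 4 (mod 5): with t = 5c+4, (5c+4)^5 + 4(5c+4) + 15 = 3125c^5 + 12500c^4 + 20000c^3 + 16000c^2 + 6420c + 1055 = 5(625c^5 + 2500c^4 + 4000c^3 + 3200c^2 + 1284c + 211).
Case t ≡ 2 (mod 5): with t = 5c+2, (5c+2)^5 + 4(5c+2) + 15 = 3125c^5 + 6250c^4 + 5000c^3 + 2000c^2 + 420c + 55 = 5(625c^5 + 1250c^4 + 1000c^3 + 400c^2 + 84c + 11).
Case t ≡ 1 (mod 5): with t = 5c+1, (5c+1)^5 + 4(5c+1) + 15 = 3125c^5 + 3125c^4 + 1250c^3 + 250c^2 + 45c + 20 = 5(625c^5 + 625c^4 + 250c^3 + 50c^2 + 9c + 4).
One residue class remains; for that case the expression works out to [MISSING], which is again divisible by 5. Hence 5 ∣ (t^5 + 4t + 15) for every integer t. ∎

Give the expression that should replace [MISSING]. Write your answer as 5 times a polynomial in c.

Only t ≡ 3 (mod 5) is unaccounted for. Put t = 5c+3:
(5c+3)^5 + 4(5c+3) + 15 expands to 3125c^5 + 9375c^4 + 11250c^3 + 6750c^2 + 2045c + 270,
and factoring out 5 leaves 5(625c^5 + 1875c^4 + 2250c^3 + 1350c^2 + 409c + 54).

5(625c^5 + 1875c^4 + 2250c^3 + 1350c^2 + 409c + 54)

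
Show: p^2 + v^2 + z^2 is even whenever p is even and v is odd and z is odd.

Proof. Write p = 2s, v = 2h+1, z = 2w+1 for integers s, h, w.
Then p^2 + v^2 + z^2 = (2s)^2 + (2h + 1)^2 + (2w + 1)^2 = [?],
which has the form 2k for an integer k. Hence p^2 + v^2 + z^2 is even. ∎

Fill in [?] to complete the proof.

2(2h^2 + 2h + 2s^2 + 2w^2 + 2w + 1)

(2s)^2 + (2h + 1)^2 + (2w + 1)^2 = 4h^2 + 4h + 4s^2 + 4w^2 + 4w + 2
= 2(2h^2 + 2h + 2s^2 + 2w^2 + 2w + 1).
Since 2h^2 + 2h + 2s^2 + 2w^2 + 2w + 1 is an integer, the sum of squares is of the form 2k for an integer k.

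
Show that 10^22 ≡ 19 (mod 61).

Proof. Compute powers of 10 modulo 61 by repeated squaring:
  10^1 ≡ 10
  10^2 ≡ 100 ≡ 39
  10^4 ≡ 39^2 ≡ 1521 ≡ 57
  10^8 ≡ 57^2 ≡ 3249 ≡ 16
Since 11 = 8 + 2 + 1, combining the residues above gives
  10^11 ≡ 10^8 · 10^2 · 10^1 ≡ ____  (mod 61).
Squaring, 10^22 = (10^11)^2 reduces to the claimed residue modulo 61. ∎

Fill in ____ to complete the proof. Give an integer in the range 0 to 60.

Multiply the listed residues: 16 · 39 · 10 = 624 → 6240.
Reducing modulo 61: 6240 = 102·61 + 18, so 10^11 ≡ 18.

18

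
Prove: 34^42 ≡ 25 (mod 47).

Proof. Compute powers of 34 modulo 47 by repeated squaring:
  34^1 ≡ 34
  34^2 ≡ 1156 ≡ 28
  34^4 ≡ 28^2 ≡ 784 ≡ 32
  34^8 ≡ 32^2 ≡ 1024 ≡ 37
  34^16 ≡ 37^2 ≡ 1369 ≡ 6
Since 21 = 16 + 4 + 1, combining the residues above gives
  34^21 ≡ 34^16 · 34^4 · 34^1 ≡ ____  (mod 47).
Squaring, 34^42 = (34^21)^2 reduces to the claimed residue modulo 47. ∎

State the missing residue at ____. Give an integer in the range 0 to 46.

34^16 · 34^4 · 34^1 ≡ 6 · 32 · 34 = 6528.
6528 mod 47 = 42, so 34^21 ≡ 42 (mod 47).

42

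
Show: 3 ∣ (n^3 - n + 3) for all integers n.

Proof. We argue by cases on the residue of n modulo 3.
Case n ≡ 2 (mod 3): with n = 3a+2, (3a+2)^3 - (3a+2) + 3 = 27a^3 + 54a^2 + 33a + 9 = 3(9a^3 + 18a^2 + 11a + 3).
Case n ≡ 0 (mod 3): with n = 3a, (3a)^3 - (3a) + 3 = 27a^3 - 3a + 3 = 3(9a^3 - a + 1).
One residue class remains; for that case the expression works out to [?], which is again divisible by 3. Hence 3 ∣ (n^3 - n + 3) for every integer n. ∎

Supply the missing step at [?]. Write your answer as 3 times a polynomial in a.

3(9a^3 + 9a^2 + 2a + 1)

The residues treated are {2, 0}, so the missing case is n ≡ 1 (mod 3); write n = 3a+1.
Then (3a+1)^3 - (3a+1) + 3 = 27a^3 + 27a^2 + 6a + 3 = 3(9a^3 + 9a^2 + 2a + 1).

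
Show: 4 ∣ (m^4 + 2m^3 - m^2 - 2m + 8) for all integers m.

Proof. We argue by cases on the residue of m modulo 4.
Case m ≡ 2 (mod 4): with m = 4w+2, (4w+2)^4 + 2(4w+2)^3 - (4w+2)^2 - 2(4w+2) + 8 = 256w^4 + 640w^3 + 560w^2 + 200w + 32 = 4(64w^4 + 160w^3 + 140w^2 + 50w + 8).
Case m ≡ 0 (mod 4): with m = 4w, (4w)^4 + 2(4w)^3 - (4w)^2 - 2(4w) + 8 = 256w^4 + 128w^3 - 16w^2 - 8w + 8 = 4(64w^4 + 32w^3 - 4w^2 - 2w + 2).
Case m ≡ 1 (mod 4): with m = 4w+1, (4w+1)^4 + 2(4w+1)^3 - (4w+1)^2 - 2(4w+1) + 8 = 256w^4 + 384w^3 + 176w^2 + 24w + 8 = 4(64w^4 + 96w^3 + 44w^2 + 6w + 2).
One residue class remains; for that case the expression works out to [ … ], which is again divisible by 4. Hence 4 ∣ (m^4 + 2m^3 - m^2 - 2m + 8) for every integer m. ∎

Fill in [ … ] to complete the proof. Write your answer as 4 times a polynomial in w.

4(64w^4 + 224w^3 + 284w^2 + 154w + 32)

The residues treated are {2, 0, 1}, so the missing case is m ≡ 3 (mod 4); write m = 4w+3.
Then (4w+3)^4 + 2(4w+3)^3 - (4w+3)^2 - 2(4w+3) + 8 = 256w^4 + 896w^3 + 1136w^2 + 616w + 128 = 4(64w^4 + 224w^3 + 284w^2 + 154w + 32).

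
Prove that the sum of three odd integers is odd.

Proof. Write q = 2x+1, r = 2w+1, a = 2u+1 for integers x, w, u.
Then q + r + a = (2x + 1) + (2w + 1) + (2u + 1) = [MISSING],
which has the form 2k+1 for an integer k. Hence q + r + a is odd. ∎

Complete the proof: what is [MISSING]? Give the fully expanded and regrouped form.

2(u + w + x + 1) + 1

(2x + 1) + (2w + 1) + (2u + 1) = 2u + 2w + 2x + 3
= 2(u + w + x + 1) + 1.
Since u + w + x + 1 is an integer, the sum is of the form 2k+1 for an integer k.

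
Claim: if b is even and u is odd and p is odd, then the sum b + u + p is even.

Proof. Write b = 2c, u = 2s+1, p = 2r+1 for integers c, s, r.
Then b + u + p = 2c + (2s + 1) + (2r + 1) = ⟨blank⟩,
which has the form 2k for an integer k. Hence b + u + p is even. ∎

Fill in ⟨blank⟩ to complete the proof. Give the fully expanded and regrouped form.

2(c + r + s + 1)

Expanding: 2c + (2s + 1) + (2r + 1) = 2c + 2r + 2s + 2.
Every term is even; pulling out the factor of 2 gives 2(c + r + s + 1).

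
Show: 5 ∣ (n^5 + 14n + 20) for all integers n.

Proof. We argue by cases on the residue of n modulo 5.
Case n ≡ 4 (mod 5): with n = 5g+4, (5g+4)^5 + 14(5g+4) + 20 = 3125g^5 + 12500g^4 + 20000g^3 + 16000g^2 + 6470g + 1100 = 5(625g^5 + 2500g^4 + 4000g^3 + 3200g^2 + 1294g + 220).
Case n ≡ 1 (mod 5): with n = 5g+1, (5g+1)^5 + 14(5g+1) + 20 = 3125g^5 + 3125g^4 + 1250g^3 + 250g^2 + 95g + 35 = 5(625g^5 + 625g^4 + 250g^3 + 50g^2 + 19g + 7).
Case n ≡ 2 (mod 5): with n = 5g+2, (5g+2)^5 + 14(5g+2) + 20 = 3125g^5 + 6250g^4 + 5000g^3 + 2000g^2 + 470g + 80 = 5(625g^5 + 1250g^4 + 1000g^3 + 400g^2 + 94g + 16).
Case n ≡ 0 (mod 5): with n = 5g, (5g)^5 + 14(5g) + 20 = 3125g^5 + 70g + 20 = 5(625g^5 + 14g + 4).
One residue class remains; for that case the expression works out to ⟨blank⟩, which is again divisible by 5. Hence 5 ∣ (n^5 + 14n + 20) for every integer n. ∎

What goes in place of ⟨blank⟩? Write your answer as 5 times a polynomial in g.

The residues treated are {4, 1, 2, 0}, so the missing case is n ≡ 3 (mod 5); write n = 5g+3.
Then (5g+3)^5 + 14(5g+3) + 20 = 3125g^5 + 9375g^4 + 11250g^3 + 6750g^2 + 2095g + 305 = 5(625g^5 + 1875g^4 + 2250g^3 + 1350g^2 + 419g + 61).

5(625g^5 + 1875g^4 + 2250g^3 + 1350g^2 + 419g + 61)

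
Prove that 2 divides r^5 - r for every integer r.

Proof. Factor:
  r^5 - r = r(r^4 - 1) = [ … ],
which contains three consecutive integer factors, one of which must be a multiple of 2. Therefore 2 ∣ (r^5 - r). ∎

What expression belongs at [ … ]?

(r - 1)r(r + 1)(r^2 + 1)

r^4 - 1 = (r^2 - 1)(r^2 + 1), and r^2 - 1 = (r-1)(r+1).
So r(r^4 - 1) = (r - 1)r(r + 1)(r^2 + 1).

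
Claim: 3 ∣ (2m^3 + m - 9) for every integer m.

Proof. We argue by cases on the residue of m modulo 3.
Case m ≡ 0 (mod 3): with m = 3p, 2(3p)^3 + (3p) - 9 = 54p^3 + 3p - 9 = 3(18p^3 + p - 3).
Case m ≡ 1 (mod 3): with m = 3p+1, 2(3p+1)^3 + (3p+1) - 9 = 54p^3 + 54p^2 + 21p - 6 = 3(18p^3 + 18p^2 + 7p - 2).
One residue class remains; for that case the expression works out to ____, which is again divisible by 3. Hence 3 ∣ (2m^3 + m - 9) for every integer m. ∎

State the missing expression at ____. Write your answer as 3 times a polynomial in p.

3(18p^3 + 36p^2 + 25p + 3)

Only m ≡ 2 (mod 3) is unaccounted for. Put m = 3p+2:
2(3p+2)^3 + (3p+2) - 9 expands to 54p^3 + 108p^2 + 75p + 9,
and factoring out 3 leaves 3(18p^3 + 36p^2 + 25p + 3).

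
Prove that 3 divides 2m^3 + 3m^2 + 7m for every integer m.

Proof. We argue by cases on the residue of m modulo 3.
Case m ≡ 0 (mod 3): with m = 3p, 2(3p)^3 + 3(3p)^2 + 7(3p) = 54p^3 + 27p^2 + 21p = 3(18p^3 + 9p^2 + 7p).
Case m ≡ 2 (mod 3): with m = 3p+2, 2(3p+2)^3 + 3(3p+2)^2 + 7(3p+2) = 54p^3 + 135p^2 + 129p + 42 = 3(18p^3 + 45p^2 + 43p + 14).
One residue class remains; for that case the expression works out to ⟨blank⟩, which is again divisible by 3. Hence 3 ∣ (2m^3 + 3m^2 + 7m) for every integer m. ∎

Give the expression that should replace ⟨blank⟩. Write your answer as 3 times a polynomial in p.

3(18p^3 + 27p^2 + 19p + 4)

Only m ≡ 1 (mod 3) is unaccounted for. Put m = 3p+1:
2(3p+1)^3 + 3(3p+1)^2 + 7(3p+1) expands to 54p^3 + 81p^2 + 57p + 12,
and factoring out 3 leaves 3(18p^3 + 27p^2 + 19p + 4).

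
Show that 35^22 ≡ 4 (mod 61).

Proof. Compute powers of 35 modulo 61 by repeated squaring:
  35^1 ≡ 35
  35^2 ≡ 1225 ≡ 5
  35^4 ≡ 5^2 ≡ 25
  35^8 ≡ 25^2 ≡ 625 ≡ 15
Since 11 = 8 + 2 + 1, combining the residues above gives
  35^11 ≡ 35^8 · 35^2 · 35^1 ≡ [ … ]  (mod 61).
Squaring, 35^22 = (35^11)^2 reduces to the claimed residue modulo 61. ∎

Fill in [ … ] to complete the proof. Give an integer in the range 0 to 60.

2

Multiply the listed residues: 15 · 5 · 35 = 75 → 2625.
Reducing modulo 61: 2625 = 43·61 + 2, so 35^11 ≡ 2.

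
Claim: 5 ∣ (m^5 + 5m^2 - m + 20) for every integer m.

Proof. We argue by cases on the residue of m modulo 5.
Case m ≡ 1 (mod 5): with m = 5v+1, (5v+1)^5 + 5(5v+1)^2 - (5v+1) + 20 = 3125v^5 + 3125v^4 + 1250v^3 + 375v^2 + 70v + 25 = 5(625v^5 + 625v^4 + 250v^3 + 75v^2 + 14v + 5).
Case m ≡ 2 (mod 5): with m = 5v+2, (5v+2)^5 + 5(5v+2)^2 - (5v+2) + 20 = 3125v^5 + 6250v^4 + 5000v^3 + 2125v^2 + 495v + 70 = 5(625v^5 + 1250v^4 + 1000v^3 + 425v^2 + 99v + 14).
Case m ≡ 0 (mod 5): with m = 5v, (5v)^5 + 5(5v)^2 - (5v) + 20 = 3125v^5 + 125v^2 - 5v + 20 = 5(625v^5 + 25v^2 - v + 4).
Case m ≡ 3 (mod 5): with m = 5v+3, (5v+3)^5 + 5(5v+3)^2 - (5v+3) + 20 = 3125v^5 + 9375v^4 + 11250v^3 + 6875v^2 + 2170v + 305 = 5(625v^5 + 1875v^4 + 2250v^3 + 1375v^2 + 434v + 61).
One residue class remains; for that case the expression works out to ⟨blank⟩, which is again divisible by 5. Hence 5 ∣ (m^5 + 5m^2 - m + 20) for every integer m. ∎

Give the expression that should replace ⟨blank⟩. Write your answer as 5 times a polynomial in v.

5(625v^5 + 2500v^4 + 4000v^3 + 3225v^2 + 1319v + 224)

The residues treated are {1, 2, 0, 3}, so the missing case is m ≡ 4 (mod 5); write m = 5v+4.
Then (5v+4)^5 + 5(5v+4)^2 - (5v+4) + 20 = 3125v^5 + 12500v^4 + 20000v^3 + 16125v^2 + 6595v + 1120 = 5(625v^5 + 2500v^4 + 4000v^3 + 3225v^2 + 1319v + 224).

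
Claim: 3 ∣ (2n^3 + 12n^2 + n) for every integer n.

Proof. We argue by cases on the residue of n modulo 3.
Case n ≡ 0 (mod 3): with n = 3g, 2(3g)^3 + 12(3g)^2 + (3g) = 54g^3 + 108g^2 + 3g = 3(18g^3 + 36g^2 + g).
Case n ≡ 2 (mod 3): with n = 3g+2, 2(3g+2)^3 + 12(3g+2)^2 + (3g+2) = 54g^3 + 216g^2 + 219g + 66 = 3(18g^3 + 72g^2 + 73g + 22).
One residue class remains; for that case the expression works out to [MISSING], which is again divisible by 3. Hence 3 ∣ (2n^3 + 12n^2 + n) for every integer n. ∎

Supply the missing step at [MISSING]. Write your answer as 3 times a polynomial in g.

The residues treated are {0, 2}, so the missing case is n ≡ 1 (mod 3); write n = 3g+1.
Then 2(3g+1)^3 + 12(3g+1)^2 + (3g+1) = 54g^3 + 162g^2 + 93g + 15 = 3(18g^3 + 54g^2 + 31g + 5).

3(18g^3 + 54g^2 + 31g + 5)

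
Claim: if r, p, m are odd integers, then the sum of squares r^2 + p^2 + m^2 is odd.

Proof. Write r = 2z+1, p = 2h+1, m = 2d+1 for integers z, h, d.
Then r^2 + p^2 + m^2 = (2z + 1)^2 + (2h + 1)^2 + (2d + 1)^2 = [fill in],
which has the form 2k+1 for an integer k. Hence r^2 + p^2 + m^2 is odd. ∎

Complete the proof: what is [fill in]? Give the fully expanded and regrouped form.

Expanding: (2z + 1)^2 + (2h + 1)^2 + (2d + 1)^2 = 4d^2 + 4d + 4h^2 + 4h + 4z^2 + 4z + 3.
Every term except the constant is even, so this is 2(2d^2 + 2d + 2h^2 + 2h + 2z^2 + 2z + 1) + 1,
and 2d^2 + 2d + 2h^2 + 2h + 2z^2 + 2z + 1 ∈ ℤ gives the required form.

2(2d^2 + 2d + 2h^2 + 2h + 2z^2 + 2z + 1) + 1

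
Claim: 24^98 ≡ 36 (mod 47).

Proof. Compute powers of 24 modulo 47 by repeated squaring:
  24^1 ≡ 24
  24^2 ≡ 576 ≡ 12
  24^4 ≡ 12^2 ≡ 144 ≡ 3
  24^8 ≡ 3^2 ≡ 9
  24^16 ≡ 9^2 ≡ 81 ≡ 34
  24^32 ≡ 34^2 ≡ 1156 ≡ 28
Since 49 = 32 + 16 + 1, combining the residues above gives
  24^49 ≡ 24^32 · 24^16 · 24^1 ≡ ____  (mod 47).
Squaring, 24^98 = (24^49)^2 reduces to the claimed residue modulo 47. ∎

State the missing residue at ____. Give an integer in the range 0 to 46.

Multiply the listed residues: 28 · 34 · 24 = 952 → 22848.
Reducing modulo 47: 22848 = 486·47 + 6, so 24^49 ≡ 6.

6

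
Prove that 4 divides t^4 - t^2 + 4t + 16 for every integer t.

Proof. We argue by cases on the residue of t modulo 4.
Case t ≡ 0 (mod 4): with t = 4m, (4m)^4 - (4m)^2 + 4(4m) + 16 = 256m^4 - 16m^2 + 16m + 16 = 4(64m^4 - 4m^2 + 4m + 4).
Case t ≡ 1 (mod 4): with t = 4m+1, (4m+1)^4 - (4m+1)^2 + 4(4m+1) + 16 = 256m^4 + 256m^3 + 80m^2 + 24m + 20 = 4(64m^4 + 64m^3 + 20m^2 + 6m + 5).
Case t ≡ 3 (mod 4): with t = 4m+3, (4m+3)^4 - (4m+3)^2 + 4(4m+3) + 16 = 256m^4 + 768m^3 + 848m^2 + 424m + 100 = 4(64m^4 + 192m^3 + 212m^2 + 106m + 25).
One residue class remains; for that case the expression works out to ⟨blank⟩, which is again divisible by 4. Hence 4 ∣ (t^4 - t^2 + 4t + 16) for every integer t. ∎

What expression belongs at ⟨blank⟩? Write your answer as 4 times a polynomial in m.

4(64m^4 + 128m^3 + 92m^2 + 32m + 9)

Only t ≡ 2 (mod 4) is unaccounted for. Put t = 4m+2:
(4m+2)^4 - (4m+2)^2 + 4(4m+2) + 16 expands to 256m^4 + 512m^3 + 368m^2 + 128m + 36,
and factoring out 4 leaves 4(64m^4 + 128m^3 + 92m^2 + 32m + 9).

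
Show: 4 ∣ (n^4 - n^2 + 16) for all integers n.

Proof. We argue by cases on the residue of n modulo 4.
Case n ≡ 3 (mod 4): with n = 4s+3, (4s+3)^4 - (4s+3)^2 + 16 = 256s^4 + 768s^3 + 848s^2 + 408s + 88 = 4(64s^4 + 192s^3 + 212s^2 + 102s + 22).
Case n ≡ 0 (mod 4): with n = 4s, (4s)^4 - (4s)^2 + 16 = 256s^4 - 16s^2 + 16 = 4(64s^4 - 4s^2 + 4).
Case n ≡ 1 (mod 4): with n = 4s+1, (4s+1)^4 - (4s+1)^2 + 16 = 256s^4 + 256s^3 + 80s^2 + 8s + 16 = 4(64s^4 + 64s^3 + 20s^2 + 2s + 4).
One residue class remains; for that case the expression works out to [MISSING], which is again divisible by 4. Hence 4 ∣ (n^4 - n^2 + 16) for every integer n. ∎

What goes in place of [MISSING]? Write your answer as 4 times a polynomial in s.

4(64s^4 + 128s^3 + 92s^2 + 28s + 7)

The residues treated are {3, 0, 1}, so the missing case is n ≡ 2 (mod 4); write n = 4s+2.
Then (4s+2)^4 - (4s+2)^2 + 16 = 256s^4 + 512s^3 + 368s^2 + 112s + 28 = 4(64s^4 + 128s^3 + 92s^2 + 28s + 7).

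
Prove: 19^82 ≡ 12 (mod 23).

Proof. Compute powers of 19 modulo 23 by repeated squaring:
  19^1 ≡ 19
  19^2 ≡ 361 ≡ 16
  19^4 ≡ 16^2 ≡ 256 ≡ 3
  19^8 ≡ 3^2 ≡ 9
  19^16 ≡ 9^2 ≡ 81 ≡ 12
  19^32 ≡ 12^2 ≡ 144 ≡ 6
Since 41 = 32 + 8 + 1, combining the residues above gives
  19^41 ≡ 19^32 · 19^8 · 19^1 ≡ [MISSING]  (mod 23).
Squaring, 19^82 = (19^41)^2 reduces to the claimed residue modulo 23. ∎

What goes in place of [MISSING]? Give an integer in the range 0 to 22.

Multiply the listed residues: 6 · 9 · 19 = 54 → 1026.
Reducing modulo 23: 1026 = 44·23 + 14, so 19^41 ≡ 14.

14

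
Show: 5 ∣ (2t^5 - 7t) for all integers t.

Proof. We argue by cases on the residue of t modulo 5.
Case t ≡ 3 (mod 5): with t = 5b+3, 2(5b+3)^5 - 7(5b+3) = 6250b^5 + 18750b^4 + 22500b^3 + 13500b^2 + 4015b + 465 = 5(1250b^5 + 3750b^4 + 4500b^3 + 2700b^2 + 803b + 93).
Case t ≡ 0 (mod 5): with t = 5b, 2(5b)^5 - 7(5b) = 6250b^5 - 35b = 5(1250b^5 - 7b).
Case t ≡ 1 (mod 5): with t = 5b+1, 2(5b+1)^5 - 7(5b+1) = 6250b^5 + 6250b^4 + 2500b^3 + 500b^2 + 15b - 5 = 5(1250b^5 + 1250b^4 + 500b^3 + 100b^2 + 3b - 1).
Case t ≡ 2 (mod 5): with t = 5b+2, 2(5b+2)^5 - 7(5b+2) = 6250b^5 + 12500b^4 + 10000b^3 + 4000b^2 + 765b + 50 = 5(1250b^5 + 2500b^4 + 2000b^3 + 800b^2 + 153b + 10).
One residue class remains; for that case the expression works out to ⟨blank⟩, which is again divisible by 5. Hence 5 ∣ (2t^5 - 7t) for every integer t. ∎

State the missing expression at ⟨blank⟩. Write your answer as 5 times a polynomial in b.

5(1250b^5 + 5000b^4 + 8000b^3 + 6400b^2 + 2553b + 404)

The residues treated are {3, 0, 1, 2}, so the missing case is t ≡ 4 (mod 5); write t = 5b+4.
Then 2(5b+4)^5 - 7(5b+4) = 6250b^5 + 25000b^4 + 40000b^3 + 32000b^2 + 12765b + 2020 = 5(1250b^5 + 5000b^4 + 8000b^3 + 6400b^2 + 2553b + 404).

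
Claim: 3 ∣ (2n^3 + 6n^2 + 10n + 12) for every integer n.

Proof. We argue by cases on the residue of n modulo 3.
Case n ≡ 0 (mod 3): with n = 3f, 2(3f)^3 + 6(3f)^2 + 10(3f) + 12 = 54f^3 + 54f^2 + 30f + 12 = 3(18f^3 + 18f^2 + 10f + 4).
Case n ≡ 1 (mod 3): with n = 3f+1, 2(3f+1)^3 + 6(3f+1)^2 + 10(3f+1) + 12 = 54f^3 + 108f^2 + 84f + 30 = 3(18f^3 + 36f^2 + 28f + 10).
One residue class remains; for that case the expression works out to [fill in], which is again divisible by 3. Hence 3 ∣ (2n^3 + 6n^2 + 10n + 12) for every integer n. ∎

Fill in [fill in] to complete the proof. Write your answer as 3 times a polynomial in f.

3(18f^3 + 54f^2 + 58f + 24)

Only n ≡ 2 (mod 3) is unaccounted for. Put n = 3f+2:
2(3f+2)^3 + 6(3f+2)^2 + 10(3f+2) + 12 expands to 54f^3 + 162f^2 + 174f + 72,
and factoring out 3 leaves 3(18f^3 + 54f^2 + 58f + 24).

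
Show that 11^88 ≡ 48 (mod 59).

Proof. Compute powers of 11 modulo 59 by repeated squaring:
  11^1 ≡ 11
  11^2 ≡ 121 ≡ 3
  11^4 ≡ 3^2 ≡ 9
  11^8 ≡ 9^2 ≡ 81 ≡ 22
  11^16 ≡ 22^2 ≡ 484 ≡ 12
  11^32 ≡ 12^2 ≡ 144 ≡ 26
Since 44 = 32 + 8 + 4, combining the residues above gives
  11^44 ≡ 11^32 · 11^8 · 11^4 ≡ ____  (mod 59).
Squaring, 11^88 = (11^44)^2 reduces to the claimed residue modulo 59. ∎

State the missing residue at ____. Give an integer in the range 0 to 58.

11^32 · 11^8 · 11^4 ≡ 26 · 22 · 9 = 5148.
5148 mod 59 = 15, so 11^44 ≡ 15 (mod 59).

15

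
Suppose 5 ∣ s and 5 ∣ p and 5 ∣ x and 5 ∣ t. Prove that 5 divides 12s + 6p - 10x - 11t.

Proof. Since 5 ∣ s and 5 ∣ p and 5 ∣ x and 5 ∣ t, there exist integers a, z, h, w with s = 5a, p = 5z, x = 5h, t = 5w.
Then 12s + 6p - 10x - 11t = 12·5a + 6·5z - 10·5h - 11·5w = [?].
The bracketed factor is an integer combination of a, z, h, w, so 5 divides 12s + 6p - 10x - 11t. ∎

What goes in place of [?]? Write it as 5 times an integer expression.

Pull the common 5 out of every term: 12·5a + 6·5z - 10·5h - 11·5w = 5(12a - 10h - 11w + 6z).
12a - 10h - 11w + 6z is an integer, which exhibits the divisibility.

5(12a - 10h - 11w + 6z)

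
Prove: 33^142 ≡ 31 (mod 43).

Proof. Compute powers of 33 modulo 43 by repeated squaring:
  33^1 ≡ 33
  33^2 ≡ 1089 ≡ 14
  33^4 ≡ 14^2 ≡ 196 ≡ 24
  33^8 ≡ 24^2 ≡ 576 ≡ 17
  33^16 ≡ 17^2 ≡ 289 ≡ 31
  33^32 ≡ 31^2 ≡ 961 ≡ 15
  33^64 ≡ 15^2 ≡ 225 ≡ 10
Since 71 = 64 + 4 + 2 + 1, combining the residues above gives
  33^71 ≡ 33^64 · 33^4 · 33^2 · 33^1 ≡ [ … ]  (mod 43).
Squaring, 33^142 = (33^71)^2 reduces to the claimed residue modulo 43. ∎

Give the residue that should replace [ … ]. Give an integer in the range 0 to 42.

33^64 · 33^4 · 33^2 · 33^1 ≡ 10 · 24 · 14 · 33 = 110880.
110880 mod 43 = 26, so 33^71 ≡ 26 (mod 43).

26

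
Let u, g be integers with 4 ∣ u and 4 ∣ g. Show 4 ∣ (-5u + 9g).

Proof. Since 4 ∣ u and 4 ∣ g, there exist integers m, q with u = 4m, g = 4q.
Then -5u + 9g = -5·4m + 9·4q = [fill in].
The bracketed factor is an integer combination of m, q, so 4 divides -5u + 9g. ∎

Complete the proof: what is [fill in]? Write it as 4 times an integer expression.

4(-5m + 9q)

Pull the common 4 out of every term: -5·4m + 9·4q = 4(-5m + 9q).
-5m + 9q is an integer, which exhibits the divisibility.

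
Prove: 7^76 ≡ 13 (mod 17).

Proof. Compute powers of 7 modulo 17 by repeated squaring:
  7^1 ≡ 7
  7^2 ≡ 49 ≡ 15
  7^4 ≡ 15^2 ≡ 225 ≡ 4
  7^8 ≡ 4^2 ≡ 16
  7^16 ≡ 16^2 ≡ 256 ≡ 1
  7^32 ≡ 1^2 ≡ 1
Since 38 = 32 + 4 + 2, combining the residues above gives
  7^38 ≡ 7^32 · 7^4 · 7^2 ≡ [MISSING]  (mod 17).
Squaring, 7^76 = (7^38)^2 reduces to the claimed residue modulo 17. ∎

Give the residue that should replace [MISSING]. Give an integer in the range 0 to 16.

9

Multiply the listed residues: 1 · 4 · 15 = 4 → 60.
Reducing modulo 17: 60 = 3·17 + 9, so 7^38 ≡ 9.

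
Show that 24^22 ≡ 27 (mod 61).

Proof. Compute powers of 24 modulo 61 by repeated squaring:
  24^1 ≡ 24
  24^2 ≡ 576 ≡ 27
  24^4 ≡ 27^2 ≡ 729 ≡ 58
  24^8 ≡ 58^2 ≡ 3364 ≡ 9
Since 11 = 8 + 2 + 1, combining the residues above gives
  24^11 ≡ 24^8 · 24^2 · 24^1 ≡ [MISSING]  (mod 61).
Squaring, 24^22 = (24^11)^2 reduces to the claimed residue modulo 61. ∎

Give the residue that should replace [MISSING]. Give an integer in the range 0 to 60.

Multiply the listed residues: 9 · 27 · 24 = 243 → 5832.
Reducing modulo 61: 5832 = 95·61 + 37, so 24^11 ≡ 37.

37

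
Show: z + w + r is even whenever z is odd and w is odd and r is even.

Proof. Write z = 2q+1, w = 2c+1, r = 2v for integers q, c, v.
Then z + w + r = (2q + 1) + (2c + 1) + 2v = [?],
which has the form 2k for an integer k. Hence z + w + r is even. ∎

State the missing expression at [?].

2(c + q + v + 1)

Expanding: (2q + 1) + (2c + 1) + 2v = 2c + 2q + 2v + 2.
Every term is even; pulling out the factor of 2 gives 2(c + q + v + 1).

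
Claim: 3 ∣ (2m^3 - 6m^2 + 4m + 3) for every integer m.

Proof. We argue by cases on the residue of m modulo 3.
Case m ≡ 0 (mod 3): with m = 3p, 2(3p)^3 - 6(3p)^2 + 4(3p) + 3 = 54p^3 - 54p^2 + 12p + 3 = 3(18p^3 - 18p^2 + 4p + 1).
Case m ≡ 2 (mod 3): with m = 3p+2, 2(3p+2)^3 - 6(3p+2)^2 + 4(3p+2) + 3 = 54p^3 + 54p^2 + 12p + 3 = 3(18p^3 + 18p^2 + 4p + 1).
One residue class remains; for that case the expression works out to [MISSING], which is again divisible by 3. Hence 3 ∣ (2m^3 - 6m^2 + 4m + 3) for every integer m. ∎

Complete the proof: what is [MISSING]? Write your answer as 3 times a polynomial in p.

3(18p^3 - 2p + 1)

The residues treated are {0, 2}, so the missing case is m ≡ 1 (mod 3); write m = 3p+1.
Then 2(3p+1)^3 - 6(3p+1)^2 + 4(3p+1) + 3 = 54p^3 - 6p + 3 = 3(18p^3 - 2p + 1).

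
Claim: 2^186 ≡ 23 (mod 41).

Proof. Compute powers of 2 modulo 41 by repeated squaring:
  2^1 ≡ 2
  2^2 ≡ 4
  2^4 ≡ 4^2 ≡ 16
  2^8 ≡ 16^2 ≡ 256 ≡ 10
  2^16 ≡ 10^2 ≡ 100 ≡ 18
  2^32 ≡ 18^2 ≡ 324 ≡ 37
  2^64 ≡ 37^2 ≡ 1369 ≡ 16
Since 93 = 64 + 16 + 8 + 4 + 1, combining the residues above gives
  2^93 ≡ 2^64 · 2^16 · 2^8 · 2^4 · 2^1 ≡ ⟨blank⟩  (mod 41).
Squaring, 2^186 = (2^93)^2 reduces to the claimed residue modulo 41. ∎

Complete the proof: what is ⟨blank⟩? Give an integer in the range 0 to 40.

33

Multiply the listed residues: 16 · 18 · 10 · 16 · 2 = 288 → 2880 → 46080 → 92160.
Reducing modulo 41: 92160 = 2247·41 + 33, so 2^93 ≡ 33.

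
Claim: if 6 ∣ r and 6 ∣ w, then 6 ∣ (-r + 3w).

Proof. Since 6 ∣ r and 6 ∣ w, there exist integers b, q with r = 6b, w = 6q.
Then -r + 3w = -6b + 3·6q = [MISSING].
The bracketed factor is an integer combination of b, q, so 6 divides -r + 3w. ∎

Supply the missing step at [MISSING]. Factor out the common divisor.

6(-b + 3q)

Pull the common 6 out of every term: -6b + 3·6q = 6(-b + 3q).
-b + 3q is an integer, which exhibits the divisibility.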